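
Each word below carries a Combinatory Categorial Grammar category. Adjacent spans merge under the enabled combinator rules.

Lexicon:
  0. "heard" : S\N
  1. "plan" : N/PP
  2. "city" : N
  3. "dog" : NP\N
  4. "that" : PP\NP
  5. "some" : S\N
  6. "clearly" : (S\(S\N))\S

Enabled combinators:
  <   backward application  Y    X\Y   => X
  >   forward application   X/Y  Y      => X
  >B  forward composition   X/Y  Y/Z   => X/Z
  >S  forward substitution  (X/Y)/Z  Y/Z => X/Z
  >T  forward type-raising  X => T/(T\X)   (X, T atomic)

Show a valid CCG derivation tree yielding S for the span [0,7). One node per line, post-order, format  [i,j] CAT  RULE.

[0,1] S\N  lex  "heard"
[1,2] N/PP  lex  "plan"
[2,3] N  lex  "city"
[2,3] NP/(NP\N)  >T
[3,4] NP\N  lex  "dog"
[2,4] NP  >  k=3
[4,5] PP\NP  lex  "that"
[2,5] PP  <  k=4
[1,5] N  >  k=2
[5,6] S\N  lex  "some"
[1,6] S  <  k=5
[6,7] (S\(S\N))\S  lex  "clearly"
[1,7] S\(S\N)  <  k=6
[0,7] S  <  k=1

[0,7] S   <
  [0,1] "heard" : S\N
  [1,7] S\(S\N)   <
    [1,6] S   <
      [1,5] N   >
        [1,2] "plan" : N/PP
        [2,5] PP   <
          [2,4] NP   >
            [2,3] NP/(NP\N)   >T
              [2,3] "city" : N
            [3,4] "dog" : NP\N
          [4,5] "that" : PP\NP
      [5,6] "some" : S\N
    [6,7] "clearly" : (S\(S\N))\S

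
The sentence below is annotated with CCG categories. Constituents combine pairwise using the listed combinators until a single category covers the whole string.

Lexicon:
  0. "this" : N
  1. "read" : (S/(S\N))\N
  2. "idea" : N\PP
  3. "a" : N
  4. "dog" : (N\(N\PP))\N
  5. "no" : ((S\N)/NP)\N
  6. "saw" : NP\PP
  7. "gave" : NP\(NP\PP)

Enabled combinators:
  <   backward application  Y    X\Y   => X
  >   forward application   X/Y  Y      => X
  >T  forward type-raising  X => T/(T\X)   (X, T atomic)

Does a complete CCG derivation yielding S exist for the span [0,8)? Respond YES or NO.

[0,8] S   >
  [0,2] S/(S\N)   <
    [0,1] "this" : N
    [1,2] "read" : (S/(S\N))\N
  [2,8] S\N   >
    [2,6] (S\N)/NP   <
      [2,5] N   <
        [2,3] "idea" : N\PP
        [3,5] N\(N\PP)   <
          [3,4] "a" : N
          [4,5] "dog" : (N\(N\PP))\N
      [5,6] "no" : ((S\N)/NP)\N
    [6,8] NP   <
      [6,7] "saw" : NP\PP
      [7,8] "gave" : NP\(NP\PP)

YES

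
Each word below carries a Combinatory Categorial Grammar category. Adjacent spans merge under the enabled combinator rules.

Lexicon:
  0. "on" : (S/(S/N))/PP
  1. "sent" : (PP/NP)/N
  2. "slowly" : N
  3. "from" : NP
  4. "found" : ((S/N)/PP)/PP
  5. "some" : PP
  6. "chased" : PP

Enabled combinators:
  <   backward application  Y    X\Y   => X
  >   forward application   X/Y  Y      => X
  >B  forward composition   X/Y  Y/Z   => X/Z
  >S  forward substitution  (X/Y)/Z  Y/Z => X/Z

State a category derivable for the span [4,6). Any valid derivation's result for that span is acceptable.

[0,7] S   >
  [0,4] S/(S/N)   >
    [0,1] "on" : (S/(S/N))/PP
    [1,4] PP   >
      [1,3] PP/NP   >
        [1,2] "sent" : (PP/NP)/N
        [2,3] "slowly" : N
      [3,4] "from" : NP
  [4,7] S/N   >
    [4,6] (S/N)/PP   >
      [4,5] "found" : ((S/N)/PP)/PP
      [5,6] "some" : PP
    [6,7] "chased" : PP

(S/N)/PP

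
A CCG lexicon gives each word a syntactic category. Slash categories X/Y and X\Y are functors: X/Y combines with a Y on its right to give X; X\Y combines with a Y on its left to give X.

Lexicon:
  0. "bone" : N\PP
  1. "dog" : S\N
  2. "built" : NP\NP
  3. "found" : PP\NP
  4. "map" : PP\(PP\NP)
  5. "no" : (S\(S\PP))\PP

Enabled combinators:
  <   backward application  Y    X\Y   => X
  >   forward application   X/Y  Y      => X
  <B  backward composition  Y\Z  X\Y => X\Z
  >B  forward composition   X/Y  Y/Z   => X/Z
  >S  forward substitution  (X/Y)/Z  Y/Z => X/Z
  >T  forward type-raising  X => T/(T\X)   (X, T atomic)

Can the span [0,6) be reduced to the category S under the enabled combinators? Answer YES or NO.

YES

[0,6] S   <
  [0,2] S\PP   <B
    [0,1] "bone" : N\PP
    [1,2] "dog" : S\N
  [2,6] S\(S\PP)   <
    [2,5] PP   <
      [2,4] PP\NP   <B
        [2,3] "built" : NP\NP
        [3,4] "found" : PP\NP
      [4,5] "map" : PP\(PP\NP)
    [5,6] "no" : (S\(S\PP))\PP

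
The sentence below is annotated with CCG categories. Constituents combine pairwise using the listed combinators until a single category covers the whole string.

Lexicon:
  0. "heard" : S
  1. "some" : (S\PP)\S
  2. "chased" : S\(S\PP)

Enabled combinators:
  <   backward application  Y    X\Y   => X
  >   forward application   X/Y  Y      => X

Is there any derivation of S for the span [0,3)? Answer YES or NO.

YES

[0,3] S   <
  [0,2] S\PP   <
    [0,1] "heard" : S
    [1,2] "some" : (S\PP)\S
  [2,3] "chased" : S\(S\PP)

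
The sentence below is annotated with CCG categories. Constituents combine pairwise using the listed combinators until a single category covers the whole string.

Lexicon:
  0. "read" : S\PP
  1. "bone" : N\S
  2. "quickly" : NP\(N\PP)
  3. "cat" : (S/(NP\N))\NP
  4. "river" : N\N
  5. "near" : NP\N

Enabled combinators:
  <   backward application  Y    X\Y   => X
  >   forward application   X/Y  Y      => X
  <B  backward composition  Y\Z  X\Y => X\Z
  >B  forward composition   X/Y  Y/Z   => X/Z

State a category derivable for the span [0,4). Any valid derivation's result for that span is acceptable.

[0,6] S   >
  [0,4] S/(NP\N)   <
    [0,3] NP   <
      [0,2] N\PP   <B
        [0,1] "read" : S\PP
        [1,2] "bone" : N\S
      [2,3] "quickly" : NP\(N\PP)
    [3,4] "cat" : (S/(NP\N))\NP
  [4,6] NP\N   <B
    [4,5] "river" : N\N
    [5,6] "near" : NP\N

S/(NP\N)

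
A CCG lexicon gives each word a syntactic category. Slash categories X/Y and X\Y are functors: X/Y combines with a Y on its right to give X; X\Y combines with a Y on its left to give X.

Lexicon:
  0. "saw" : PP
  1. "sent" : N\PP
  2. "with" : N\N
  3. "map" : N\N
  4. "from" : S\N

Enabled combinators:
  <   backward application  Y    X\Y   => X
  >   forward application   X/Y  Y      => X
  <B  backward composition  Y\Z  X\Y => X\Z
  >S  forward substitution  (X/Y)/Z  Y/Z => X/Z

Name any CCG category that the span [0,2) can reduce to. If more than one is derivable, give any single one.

N

[0,5] S   <
  [0,2] N   <
    [0,1] "saw" : PP
    [1,2] "sent" : N\PP
  [2,5] S\N   <B
    [2,4] N\N   <B
      [2,3] "with" : N\N
      [3,4] "map" : N\N
    [4,5] "from" : S\N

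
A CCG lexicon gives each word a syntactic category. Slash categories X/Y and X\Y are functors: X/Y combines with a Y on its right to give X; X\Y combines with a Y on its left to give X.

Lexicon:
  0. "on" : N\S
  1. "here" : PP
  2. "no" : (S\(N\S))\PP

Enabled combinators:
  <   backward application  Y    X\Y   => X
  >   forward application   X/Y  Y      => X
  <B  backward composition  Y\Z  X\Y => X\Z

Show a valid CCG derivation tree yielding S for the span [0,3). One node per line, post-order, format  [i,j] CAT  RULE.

[0,3] S   <
  [0,1] "on" : N\S
  [1,3] S\(N\S)   <
    [1,2] "here" : PP
    [2,3] "no" : (S\(N\S))\PP

[0,1] N\S  lex  "on"
[1,2] PP  lex  "here"
[2,3] (S\(N\S))\PP  lex  "no"
[1,3] S\(N\S)  <  k=2
[0,3] S  <  k=1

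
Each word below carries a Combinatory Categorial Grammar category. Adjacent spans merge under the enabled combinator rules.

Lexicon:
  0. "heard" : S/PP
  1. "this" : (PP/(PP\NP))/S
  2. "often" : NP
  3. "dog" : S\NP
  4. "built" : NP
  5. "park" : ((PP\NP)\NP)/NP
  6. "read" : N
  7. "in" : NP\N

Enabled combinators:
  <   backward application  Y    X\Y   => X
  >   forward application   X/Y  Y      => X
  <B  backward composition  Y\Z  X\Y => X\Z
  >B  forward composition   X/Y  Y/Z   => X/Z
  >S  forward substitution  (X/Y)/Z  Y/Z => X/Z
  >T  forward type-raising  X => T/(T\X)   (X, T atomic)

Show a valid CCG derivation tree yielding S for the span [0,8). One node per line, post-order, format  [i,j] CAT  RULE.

[0,1] S/PP  lex  "heard"
[1,2] (PP/(PP\NP))/S  lex  "this"
[2,3] NP  lex  "often"
[3,4] S\NP  lex  "dog"
[2,4] S  <  k=3
[1,4] PP/(PP\NP)  >  k=2
[4,5] NP  lex  "built"
[5,6] ((PP\NP)\NP)/NP  lex  "park"
[6,7] N  lex  "read"
[7,8] NP\N  lex  "in"
[6,8] NP  <  k=7
[5,8] (PP\NP)\NP  >  k=6
[4,8] PP\NP  <  k=5
[1,8] PP  >  k=4
[0,8] S  >  k=1

[0,8] S   >
  [0,1] "heard" : S/PP
  [1,8] PP   >
    [1,4] PP/(PP\NP)   >
      [1,2] "this" : (PP/(PP\NP))/S
      [2,4] S   <
        [2,3] "often" : NP
        [3,4] "dog" : S\NP
    [4,8] PP\NP   <
      [4,5] "built" : NP
      [5,8] (PP\NP)\NP   >
        [5,6] "park" : ((PP\NP)\NP)/NP
        [6,8] NP   <
          [6,7] "read" : N
          [7,8] "in" : NP\N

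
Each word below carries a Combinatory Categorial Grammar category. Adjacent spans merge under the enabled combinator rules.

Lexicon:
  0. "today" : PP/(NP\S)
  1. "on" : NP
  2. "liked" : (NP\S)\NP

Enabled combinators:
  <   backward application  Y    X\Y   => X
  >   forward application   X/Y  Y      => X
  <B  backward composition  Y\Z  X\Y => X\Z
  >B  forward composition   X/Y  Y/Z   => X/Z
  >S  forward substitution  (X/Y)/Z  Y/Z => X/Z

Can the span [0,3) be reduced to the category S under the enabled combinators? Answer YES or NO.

NO

PP/(NP\S) NP (NP\S)\NP
CKY chart[0,3] = {PP}; S ∉ chart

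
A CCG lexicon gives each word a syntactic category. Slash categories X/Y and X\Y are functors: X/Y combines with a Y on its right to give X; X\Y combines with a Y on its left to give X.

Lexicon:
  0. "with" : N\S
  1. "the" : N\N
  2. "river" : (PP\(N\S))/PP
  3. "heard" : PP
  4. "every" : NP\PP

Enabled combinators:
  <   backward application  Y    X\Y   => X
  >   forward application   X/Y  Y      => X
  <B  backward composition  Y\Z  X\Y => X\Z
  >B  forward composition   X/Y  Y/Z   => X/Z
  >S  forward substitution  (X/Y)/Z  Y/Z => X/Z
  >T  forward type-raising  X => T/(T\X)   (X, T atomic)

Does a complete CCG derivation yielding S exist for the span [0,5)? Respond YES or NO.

N\S N\N (PP\(N\S))/PP PP NP\PP
CKY chart[0,5] = {N/(N\NP), NP, NP/(NP\NP), PP/(PP\NP), S/(S\NP)}; S ∉ chart

NO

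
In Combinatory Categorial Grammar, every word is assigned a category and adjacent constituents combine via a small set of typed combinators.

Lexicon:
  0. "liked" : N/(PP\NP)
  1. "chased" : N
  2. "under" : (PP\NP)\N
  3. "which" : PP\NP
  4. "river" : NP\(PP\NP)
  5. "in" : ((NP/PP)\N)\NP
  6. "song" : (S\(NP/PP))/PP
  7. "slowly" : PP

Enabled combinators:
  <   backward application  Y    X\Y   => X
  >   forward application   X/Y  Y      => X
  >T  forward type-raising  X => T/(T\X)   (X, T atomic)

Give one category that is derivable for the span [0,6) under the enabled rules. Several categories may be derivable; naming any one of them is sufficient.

[0,8] S   <
  [0,6] NP/PP   <
    [0,3] N   >
      [0,1] "liked" : N/(PP\NP)
      [1,3] PP\NP   <
        [1,2] "chased" : N
        [2,3] "under" : (PP\NP)\N
    [3,6] (NP/PP)\N   <
      [3,5] NP   <
        [3,4] "which" : PP\NP
        [4,5] "river" : NP\(PP\NP)
      [5,6] "in" : ((NP/PP)\N)\NP
  [6,8] S\(NP/PP)   >
    [6,7] "song" : (S\(NP/PP))/PP
    [7,8] "slowly" : PP

NP/PP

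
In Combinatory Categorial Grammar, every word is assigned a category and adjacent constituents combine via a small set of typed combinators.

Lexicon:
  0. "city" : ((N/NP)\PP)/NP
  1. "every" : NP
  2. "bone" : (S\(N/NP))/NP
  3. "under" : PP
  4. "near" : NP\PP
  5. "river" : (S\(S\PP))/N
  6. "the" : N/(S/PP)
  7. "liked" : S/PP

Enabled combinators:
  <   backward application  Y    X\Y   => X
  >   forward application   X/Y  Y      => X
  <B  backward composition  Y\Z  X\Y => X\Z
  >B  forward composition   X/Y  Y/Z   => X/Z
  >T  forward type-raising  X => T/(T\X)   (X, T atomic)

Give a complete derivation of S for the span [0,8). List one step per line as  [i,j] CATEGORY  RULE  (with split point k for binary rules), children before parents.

[0,8] S   <
  [0,5] S\PP   <B
    [0,2] (N/NP)\PP   >
      [0,1] "city" : ((N/NP)\PP)/NP
      [1,2] "every" : NP
    [2,5] S\(N/NP)   >
      [2,3] "bone" : (S\(N/NP))/NP
      [3,5] NP   >
        [3,4] NP/(NP\PP)   >T
          [3,4] "under" : PP
        [4,5] "near" : NP\PP
  [5,8] S\(S\PP)   >
    [5,6] "river" : (S\(S\PP))/N
    [6,8] N   >
      [6,7] "the" : N/(S/PP)
      [7,8] "liked" : S/PP

[0,1] ((N/NP)\PP)/NP  lex  "city"
[1,2] NP  lex  "every"
[0,2] (N/NP)\PP  >  k=1
[2,3] (S\(N/NP))/NP  lex  "bone"
[3,4] PP  lex  "under"
[3,4] NP/(NP\PP)  >T
[4,5] NP\PP  lex  "near"
[3,5] NP  >  k=4
[2,5] S\(N/NP)  >  k=3
[0,5] S\PP  <B  k=2
[5,6] (S\(S\PP))/N  lex  "river"
[6,7] N/(S/PP)  lex  "the"
[7,8] S/PP  lex  "liked"
[6,8] N  >  k=7
[5,8] S\(S\PP)  >  k=6
[0,8] S  <  k=5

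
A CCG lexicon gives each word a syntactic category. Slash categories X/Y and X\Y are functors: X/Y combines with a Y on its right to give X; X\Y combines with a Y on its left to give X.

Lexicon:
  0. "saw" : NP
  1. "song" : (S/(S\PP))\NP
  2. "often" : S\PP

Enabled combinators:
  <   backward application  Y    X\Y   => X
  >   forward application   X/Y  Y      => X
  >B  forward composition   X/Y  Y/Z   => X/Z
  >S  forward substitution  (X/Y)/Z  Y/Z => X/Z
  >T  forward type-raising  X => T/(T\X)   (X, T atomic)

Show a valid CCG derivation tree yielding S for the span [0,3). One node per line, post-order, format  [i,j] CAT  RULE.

[0,1] NP  lex  "saw"
[1,2] (S/(S\PP))\NP  lex  "song"
[0,2] S/(S\PP)  <  k=1
[2,3] S\PP  lex  "often"
[0,3] S  >  k=2

[0,3] S   >
  [0,2] S/(S\PP)   <
    [0,1] "saw" : NP
    [1,2] "song" : (S/(S\PP))\NP
  [2,3] "often" : S\PP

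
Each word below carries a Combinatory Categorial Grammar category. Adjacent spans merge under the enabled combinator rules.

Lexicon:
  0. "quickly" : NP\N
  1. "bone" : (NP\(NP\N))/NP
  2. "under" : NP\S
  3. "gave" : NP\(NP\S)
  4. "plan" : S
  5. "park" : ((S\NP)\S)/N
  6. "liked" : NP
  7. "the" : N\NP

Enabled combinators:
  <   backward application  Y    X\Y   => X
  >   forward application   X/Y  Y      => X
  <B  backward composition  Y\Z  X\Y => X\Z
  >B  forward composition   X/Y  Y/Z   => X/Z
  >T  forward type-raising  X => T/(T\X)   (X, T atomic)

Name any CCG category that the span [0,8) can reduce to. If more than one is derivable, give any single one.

[0,8] S   <
  [0,4] NP   <
    [0,1] "quickly" : NP\N
    [1,4] NP\(NP\N)   >
      [1,2] "bone" : (NP\(NP\N))/NP
      [2,4] NP   <
        [2,3] "under" : NP\S
        [3,4] "gave" : NP\(NP\S)
  [4,8] S\NP   <
    [4,5] "plan" : S
    [5,8] (S\NP)\S   >
      [5,6] "park" : ((S\NP)\S)/N
      [6,8] N   <
        [6,7] "liked" : NP
        [7,8] "the" : N\NP

S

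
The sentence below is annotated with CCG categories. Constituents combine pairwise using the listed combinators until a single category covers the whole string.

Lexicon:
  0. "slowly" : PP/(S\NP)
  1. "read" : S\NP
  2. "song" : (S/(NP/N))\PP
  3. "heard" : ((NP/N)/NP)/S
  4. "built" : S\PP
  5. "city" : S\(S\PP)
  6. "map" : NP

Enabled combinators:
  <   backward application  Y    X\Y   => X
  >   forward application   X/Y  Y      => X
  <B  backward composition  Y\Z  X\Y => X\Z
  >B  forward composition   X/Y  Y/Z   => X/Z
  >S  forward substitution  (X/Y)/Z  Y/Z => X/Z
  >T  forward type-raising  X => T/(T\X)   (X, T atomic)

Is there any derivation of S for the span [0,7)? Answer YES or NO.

[0,7] S   >
  [0,6] S/NP   >B
    [0,3] S/(NP/N)   <
      [0,2] PP   >
        [0,1] "slowly" : PP/(S\NP)
        [1,2] "read" : S\NP
      [2,3] "song" : (S/(NP/N))\PP
    [3,6] (NP/N)/NP   >
      [3,4] "heard" : ((NP/N)/NP)/S
      [4,6] S   <
        [4,5] "built" : S\PP
        [5,6] "city" : S\(S\PP)
  [6,7] "map" : NP

YES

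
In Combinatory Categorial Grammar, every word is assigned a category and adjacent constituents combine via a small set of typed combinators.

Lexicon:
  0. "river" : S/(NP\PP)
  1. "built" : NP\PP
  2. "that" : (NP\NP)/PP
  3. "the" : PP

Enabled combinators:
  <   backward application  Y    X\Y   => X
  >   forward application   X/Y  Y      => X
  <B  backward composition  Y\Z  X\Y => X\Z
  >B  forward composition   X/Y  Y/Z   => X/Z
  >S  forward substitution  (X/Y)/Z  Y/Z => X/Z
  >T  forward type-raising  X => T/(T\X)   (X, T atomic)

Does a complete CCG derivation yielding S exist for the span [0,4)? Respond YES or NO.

YES

[0,4] S   >
  [0,1] "river" : S/(NP\PP)
  [1,4] NP\PP   <B
    [1,2] "built" : NP\PP
    [2,4] NP\NP   >
      [2,3] "that" : (NP\NP)/PP
      [3,4] "the" : PP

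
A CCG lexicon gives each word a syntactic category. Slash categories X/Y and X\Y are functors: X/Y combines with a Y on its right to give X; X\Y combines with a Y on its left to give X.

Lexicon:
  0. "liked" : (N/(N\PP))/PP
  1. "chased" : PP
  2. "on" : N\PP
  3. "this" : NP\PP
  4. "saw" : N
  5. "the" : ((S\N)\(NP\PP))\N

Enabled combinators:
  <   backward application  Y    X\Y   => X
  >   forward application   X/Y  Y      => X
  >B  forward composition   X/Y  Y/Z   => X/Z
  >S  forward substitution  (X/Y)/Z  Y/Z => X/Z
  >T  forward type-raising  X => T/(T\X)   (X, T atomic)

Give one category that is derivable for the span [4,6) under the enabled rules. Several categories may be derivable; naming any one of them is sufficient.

(S\N)\(NP\PP)

[0,6] S   <
  [0,3] N   >
    [0,2] N/(N\PP)   >
      [0,1] "liked" : (N/(N\PP))/PP
      [1,2] "chased" : PP
    [2,3] "on" : N\PP
  [3,6] S\N   <
    [3,4] "this" : NP\PP
    [4,6] (S\N)\(NP\PP)   <
      [4,5] "saw" : N
      [5,6] "the" : ((S\N)\(NP\PP))\N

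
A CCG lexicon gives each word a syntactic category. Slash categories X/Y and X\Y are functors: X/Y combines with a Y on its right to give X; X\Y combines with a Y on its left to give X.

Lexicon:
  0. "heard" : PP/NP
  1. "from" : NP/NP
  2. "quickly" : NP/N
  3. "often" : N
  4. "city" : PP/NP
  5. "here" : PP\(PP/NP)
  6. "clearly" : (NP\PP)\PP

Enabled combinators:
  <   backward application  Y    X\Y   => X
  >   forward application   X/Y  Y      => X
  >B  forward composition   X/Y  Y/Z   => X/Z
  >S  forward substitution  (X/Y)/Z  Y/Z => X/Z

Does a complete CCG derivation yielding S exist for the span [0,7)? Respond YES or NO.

PP/NP NP/NP NP/N N PP/NP PP\(PP/NP) (NP\PP)\PP
CKY chart[0,7] = {NP}; S ∉ chart

NO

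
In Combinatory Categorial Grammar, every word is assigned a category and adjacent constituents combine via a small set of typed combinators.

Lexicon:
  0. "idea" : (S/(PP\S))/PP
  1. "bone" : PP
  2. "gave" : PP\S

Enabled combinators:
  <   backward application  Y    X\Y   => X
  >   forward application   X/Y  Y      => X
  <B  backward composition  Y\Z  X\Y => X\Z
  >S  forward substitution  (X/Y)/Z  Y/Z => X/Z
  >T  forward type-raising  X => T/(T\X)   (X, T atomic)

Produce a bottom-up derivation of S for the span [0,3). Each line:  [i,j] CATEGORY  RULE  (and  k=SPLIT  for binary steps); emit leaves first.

[0,3] S   >
  [0,2] S/(PP\S)   >
    [0,1] "idea" : (S/(PP\S))/PP
    [1,2] "bone" : PP
  [2,3] "gave" : PP\S

[0,1] (S/(PP\S))/PP  lex  "idea"
[1,2] PP  lex  "bone"
[0,2] S/(PP\S)  >  k=1
[2,3] PP\S  lex  "gave"
[0,3] S  >  k=2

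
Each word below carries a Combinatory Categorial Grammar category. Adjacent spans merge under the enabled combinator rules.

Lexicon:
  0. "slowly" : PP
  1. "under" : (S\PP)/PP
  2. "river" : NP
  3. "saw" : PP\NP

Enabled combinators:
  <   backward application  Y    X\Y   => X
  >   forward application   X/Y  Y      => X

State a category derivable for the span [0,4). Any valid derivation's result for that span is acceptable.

S

[0,4] S   <
  [0,1] "slowly" : PP
  [1,4] S\PP   >
    [1,2] "under" : (S\PP)/PP
    [2,4] PP   <
      [2,3] "river" : NP
      [3,4] "saw" : PP\NP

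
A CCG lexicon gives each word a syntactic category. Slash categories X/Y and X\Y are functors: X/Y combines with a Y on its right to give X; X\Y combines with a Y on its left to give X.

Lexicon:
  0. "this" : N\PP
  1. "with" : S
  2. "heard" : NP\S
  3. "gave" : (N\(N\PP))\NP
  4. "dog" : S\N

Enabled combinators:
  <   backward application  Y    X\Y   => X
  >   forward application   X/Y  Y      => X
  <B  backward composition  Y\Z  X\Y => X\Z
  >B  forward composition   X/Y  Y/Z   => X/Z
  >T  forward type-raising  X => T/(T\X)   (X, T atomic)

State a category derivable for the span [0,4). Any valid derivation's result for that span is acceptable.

N

[0,5] S   <
  [0,4] N   <
    [0,1] "this" : N\PP
    [1,4] N\(N\PP)   <
      [1,3] NP   >
        [1,2] NP/(NP\S)   >T
          [1,2] "with" : S
        [2,3] "heard" : NP\S
      [3,4] "gave" : (N\(N\PP))\NP
  [4,5] "dog" : S\N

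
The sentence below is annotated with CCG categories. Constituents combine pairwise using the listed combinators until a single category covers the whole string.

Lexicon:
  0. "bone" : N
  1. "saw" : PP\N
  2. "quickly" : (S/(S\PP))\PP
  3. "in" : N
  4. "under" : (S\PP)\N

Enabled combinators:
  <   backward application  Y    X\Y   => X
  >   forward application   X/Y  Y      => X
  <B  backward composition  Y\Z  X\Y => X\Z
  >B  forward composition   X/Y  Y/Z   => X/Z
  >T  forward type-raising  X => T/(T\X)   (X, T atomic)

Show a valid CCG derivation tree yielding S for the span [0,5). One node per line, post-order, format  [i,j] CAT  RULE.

[0,1] N  lex  "bone"
[0,1] PP/(PP\N)  >T
[1,2] PP\N  lex  "saw"
[0,2] PP  >  k=1
[2,3] (S/(S\PP))\PP  lex  "quickly"
[0,3] S/(S\PP)  <  k=2
[3,4] N  lex  "in"
[4,5] (S\PP)\N  lex  "under"
[3,5] S\PP  <  k=4
[0,5] S  >  k=3

[0,5] S   >
  [0,3] S/(S\PP)   <
    [0,2] PP   >
      [0,1] PP/(PP\N)   >T
        [0,1] "bone" : N
      [1,2] "saw" : PP\N
    [2,3] "quickly" : (S/(S\PP))\PP
  [3,5] S\PP   <
    [3,4] "in" : N
    [4,5] "under" : (S\PP)\N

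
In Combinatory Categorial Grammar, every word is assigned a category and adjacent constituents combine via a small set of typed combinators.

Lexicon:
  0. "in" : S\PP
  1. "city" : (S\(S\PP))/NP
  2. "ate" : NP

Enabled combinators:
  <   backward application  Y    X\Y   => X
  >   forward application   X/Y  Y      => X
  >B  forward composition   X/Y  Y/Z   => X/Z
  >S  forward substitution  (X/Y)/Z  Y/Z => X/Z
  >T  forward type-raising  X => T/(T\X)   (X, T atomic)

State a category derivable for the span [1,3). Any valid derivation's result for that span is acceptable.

S\(S\PP)

[0,3] S   <
  [0,1] "in" : S\PP
  [1,3] S\(S\PP)   >
    [1,2] "city" : (S\(S\PP))/NP
    [2,3] "ate" : NP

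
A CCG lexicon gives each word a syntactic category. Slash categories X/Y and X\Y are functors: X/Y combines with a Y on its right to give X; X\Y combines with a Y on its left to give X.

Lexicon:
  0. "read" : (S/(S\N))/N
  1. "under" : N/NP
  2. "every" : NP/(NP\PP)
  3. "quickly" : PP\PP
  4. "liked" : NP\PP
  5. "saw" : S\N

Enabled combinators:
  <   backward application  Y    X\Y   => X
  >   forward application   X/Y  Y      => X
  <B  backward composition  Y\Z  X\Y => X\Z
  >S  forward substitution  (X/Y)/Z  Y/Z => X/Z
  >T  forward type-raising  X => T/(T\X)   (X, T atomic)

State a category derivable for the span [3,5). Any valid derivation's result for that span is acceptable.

NP\PP

[0,6] S   >
  [0,5] S/(S\N)   >
    [0,1] "read" : (S/(S\N))/N
    [1,5] N   >
      [1,2] "under" : N/NP
      [2,5] NP   >
        [2,3] "every" : NP/(NP\PP)
        [3,5] NP\PP   <B
          [3,4] "quickly" : PP\PP
          [4,5] "liked" : NP\PP
  [5,6] "saw" : S\N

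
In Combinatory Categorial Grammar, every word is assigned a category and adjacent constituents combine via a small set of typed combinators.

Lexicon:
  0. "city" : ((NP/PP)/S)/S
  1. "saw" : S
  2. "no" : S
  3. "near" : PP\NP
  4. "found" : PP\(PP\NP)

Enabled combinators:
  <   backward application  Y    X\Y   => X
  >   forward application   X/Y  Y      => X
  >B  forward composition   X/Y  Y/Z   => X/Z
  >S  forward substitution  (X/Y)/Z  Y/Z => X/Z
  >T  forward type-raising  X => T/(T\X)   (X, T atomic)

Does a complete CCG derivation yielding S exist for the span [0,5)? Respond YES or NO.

NO

((NP/PP)/S)/S S S PP\NP PP\(PP\NP)
CKY chart[0,5] = {N/(N\NP), NP, NP/(NP\NP), NP/(PP\PP), PP/(PP\NP), S/(S\NP)}; S ∉ chart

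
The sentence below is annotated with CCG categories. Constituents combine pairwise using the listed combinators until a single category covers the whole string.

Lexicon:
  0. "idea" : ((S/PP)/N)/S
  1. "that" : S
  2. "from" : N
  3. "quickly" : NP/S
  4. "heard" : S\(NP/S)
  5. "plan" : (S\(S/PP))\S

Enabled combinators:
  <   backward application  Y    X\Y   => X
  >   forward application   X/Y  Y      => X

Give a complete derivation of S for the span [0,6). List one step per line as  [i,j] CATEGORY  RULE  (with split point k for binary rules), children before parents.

[0,1] ((S/PP)/N)/S  lex  "idea"
[1,2] S  lex  "that"
[0,2] (S/PP)/N  >  k=1
[2,3] N  lex  "from"
[0,3] S/PP  >  k=2
[3,4] NP/S  lex  "quickly"
[4,5] S\(NP/S)  lex  "heard"
[3,5] S  <  k=4
[5,6] (S\(S/PP))\S  lex  "plan"
[3,6] S\(S/PP)  <  k=5
[0,6] S  <  k=3

[0,6] S   <
  [0,3] S/PP   >
    [0,2] (S/PP)/N   >
      [0,1] "idea" : ((S/PP)/N)/S
      [1,2] "that" : S
    [2,3] "from" : N
  [3,6] S\(S/PP)   <
    [3,5] S   <
      [3,4] "quickly" : NP/S
      [4,5] "heard" : S\(NP/S)
    [5,6] "plan" : (S\(S/PP))\S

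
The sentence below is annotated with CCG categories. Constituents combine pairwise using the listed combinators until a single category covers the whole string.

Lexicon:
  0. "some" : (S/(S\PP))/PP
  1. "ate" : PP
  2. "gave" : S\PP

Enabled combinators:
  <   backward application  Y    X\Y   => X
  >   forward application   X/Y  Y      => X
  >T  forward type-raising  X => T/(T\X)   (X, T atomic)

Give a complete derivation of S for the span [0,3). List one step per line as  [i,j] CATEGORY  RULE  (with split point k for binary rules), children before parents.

[0,3] S   >
  [0,2] S/(S\PP)   >
    [0,1] "some" : (S/(S\PP))/PP
    [1,2] "ate" : PP
  [2,3] "gave" : S\PP

[0,1] (S/(S\PP))/PP  lex  "some"
[1,2] PP  lex  "ate"
[0,2] S/(S\PP)  >  k=1
[2,3] S\PP  lex  "gave"
[0,3] S  >  k=2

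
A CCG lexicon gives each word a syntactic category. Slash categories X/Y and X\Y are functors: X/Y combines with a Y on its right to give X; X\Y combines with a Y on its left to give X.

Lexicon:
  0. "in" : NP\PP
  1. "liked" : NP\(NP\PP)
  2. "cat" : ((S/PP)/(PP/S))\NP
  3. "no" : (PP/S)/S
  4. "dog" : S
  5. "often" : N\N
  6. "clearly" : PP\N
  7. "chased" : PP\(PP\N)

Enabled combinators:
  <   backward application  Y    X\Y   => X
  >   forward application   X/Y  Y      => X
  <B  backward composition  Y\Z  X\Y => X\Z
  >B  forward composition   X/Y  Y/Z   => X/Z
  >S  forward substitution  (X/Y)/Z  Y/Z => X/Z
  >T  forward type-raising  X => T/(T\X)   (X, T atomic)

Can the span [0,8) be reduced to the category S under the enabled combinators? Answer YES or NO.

[0,8] S   >
  [0,5] S/PP   >
    [0,3] (S/PP)/(PP/S)   <
      [0,2] NP   <
        [0,1] "in" : NP\PP
        [1,2] "liked" : NP\(NP\PP)
      [2,3] "cat" : ((S/PP)/(PP/S))\NP
    [3,5] PP/S   >
      [3,4] "no" : (PP/S)/S
      [4,5] "dog" : S
  [5,8] PP   <
    [5,7] PP\N   <B
      [5,6] "often" : N\N
      [6,7] "clearly" : PP\N
    [7,8] "chased" : PP\(PP\N)

YES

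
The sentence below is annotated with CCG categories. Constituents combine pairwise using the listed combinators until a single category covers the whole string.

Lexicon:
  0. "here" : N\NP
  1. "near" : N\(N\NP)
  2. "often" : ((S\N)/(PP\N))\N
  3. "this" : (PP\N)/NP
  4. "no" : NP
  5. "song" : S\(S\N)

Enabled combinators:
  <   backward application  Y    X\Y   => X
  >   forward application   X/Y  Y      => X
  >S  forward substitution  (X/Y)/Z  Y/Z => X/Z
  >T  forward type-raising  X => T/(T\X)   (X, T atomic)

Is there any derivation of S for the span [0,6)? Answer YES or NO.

[0,6] S   <
  [0,5] S\N   >
    [0,3] (S\N)/(PP\N)   <
      [0,2] N   <
        [0,1] "here" : N\NP
        [1,2] "near" : N\(N\NP)
      [2,3] "often" : ((S\N)/(PP\N))\N
    [3,5] PP\N   >
      [3,4] "this" : (PP\N)/NP
      [4,5] "no" : NP
  [5,6] "song" : S\(S\N)

YES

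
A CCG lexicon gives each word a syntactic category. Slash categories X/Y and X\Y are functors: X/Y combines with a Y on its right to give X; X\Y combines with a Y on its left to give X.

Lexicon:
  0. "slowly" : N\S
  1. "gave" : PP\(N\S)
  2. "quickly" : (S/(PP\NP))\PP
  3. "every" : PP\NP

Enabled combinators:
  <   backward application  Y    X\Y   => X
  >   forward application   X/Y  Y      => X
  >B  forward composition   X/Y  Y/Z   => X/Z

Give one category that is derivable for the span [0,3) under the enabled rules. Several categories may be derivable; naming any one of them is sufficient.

S/(PP\NP)

[0,4] S   >
  [0,3] S/(PP\NP)   <
    [0,2] PP   <
      [0,1] "slowly" : N\S
      [1,2] "gave" : PP\(N\S)
    [2,3] "quickly" : (S/(PP\NP))\PP
  [3,4] "every" : PP\NP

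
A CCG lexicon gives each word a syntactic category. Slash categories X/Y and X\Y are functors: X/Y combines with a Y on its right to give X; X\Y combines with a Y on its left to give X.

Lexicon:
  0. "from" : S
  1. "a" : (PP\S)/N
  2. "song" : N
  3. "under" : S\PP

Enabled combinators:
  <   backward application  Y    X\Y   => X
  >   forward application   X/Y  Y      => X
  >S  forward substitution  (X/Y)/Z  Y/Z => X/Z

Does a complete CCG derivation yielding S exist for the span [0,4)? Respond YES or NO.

[0,4] S   <
  [0,3] PP   <
    [0,1] "from" : S
    [1,3] PP\S   >
      [1,2] "a" : (PP\S)/N
      [2,3] "song" : N
  [3,4] "under" : S\PP

YES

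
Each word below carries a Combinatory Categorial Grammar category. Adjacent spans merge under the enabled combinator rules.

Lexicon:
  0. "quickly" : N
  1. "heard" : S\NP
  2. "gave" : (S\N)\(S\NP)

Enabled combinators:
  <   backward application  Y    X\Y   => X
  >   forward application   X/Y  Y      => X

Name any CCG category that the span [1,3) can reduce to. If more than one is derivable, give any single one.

[0,3] S   <
  [0,1] "quickly" : N
  [1,3] S\N   <
    [1,2] "heard" : S\NP
    [2,3] "gave" : (S\N)\(S\NP)

S\N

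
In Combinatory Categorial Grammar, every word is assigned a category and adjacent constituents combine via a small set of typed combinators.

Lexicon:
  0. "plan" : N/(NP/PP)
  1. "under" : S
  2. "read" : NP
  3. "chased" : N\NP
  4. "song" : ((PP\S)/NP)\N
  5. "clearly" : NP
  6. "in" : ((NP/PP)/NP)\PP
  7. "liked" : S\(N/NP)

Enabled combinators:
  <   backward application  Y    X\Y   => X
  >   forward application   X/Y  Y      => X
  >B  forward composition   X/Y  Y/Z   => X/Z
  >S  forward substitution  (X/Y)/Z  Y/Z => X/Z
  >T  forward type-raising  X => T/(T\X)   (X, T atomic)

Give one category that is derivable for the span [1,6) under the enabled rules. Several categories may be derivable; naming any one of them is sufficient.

[0,8] S   <
  [0,7] N/NP   >B
    [0,1] "plan" : N/(NP/PP)
    [1,7] (NP/PP)/NP   <
      [1,6] PP   >
        [1,2] PP/(PP\S)   >T
          [1,2] "under" : S
        [2,6] PP\S   >
          [2,5] (PP\S)/NP   <
            [2,4] N   >
              [2,3] N/(N\NP)   >T
                [2,3] "read" : NP
              [3,4] "chased" : N\NP
            [4,5] "song" : ((PP\S)/NP)\N
          [5,6] "clearly" : NP
      [6,7] "in" : ((NP/PP)/NP)\PP
  [7,8] "liked" : S\(N/NP)

PP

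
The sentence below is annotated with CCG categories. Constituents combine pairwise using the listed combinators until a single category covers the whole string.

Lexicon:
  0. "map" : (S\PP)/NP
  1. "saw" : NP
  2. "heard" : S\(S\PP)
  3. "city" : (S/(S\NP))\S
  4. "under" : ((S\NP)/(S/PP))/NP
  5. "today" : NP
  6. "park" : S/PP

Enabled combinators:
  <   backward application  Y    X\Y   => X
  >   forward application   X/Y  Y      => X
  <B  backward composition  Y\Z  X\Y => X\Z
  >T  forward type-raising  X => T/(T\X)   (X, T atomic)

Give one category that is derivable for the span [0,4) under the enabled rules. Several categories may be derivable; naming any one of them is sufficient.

S/(S\NP)

[0,7] S   >
  [0,4] S/(S\NP)   <
    [0,3] S   <
      [0,2] S\PP   >
        [0,1] "map" : (S\PP)/NP
        [1,2] "saw" : NP
      [2,3] "heard" : S\(S\PP)
    [3,4] "city" : (S/(S\NP))\S
  [4,7] S\NP   >
    [4,6] (S\NP)/(S/PP)   >
      [4,5] "under" : ((S\NP)/(S/PP))/NP
      [5,6] "today" : NP
    [6,7] "park" : S/PP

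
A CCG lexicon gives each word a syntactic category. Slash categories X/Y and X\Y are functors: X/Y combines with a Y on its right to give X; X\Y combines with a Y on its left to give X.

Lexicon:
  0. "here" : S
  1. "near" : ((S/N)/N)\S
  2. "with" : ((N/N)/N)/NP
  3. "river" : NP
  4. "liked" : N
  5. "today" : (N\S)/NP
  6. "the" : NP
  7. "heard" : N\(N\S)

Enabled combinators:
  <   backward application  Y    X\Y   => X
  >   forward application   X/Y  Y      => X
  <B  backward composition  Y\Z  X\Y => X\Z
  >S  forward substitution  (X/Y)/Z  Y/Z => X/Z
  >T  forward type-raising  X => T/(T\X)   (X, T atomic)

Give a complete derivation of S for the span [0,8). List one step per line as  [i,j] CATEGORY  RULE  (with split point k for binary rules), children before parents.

[0,8] S   >
  [0,5] S/N   >S
    [0,2] (S/N)/N   <
      [0,1] "here" : S
      [1,2] "near" : ((S/N)/N)\S
    [2,5] N/N   >
      [2,4] (N/N)/N   >
        [2,3] "with" : ((N/N)/N)/NP
        [3,4] "river" : NP
      [4,5] "liked" : N
  [5,8] N   <
    [5,7] N\S   >
      [5,6] "today" : (N\S)/NP
      [6,7] "the" : NP
    [7,8] "heard" : N\(N\S)

[0,1] S  lex  "here"
[1,2] ((S/N)/N)\S  lex  "near"
[0,2] (S/N)/N  <  k=1
[2,3] ((N/N)/N)/NP  lex  "with"
[3,4] NP  lex  "river"
[2,4] (N/N)/N  >  k=3
[4,5] N  lex  "liked"
[2,5] N/N  >  k=4
[0,5] S/N  >S  k=2
[5,6] (N\S)/NP  lex  "today"
[6,7] NP  lex  "the"
[5,7] N\S  >  k=6
[7,8] N\(N\S)  lex  "heard"
[5,8] N  <  k=7
[0,8] S  >  k=5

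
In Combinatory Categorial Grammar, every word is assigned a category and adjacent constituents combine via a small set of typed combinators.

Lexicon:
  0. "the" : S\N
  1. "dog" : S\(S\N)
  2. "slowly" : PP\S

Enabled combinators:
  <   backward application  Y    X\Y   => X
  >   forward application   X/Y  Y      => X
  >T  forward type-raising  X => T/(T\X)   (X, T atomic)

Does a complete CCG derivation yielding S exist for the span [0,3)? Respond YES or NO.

S\N S\(S\N) PP\S
CKY chart[0,3] = {N/(N\PP), NP/(NP\PP), PP, PP/(PP\PP), S/(S\PP)}; S ∉ chart

NO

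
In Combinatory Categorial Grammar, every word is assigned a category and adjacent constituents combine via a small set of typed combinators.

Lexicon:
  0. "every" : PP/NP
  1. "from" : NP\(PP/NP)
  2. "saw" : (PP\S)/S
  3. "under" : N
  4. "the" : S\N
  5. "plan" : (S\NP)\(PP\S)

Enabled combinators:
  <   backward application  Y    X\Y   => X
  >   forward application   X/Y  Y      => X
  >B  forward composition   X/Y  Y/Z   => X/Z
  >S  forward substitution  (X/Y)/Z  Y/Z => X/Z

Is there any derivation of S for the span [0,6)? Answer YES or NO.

[0,6] S   <
  [0,2] NP   <
    [0,1] "every" : PP/NP
    [1,2] "from" : NP\(PP/NP)
  [2,6] S\NP   <
    [2,5] PP\S   >
      [2,3] "saw" : (PP\S)/S
      [3,5] S   <
        [3,4] "under" : N
        [4,5] "the" : S\N
    [5,6] "plan" : (S\NP)\(PP\S)

YES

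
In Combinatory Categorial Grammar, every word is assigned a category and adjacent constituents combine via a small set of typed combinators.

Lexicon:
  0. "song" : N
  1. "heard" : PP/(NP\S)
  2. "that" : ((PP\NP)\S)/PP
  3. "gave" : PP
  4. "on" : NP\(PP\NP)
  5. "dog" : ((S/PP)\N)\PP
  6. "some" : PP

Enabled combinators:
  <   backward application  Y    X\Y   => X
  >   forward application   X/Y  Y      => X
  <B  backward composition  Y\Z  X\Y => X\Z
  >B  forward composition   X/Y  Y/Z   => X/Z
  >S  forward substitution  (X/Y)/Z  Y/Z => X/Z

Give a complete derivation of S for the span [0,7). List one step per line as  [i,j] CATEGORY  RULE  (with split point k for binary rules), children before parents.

[0,1] N  lex  "song"
[1,2] PP/(NP\S)  lex  "heard"
[2,3] ((PP\NP)\S)/PP  lex  "that"
[3,4] PP  lex  "gave"
[2,4] (PP\NP)\S  >  k=3
[4,5] NP\(PP\NP)  lex  "on"
[2,5] NP\S  <B  k=4
[1,5] PP  >  k=2
[5,6] ((S/PP)\N)\PP  lex  "dog"
[1,6] (S/PP)\N  <  k=5
[0,6] S/PP  <  k=1
[6,7] PP  lex  "some"
[0,7] S  >  k=6

[0,7] S   >
  [0,6] S/PP   <
    [0,1] "song" : N
    [1,6] (S/PP)\N   <
      [1,5] PP   >
        [1,2] "heard" : PP/(NP\S)
        [2,5] NP\S   <B
          [2,4] (PP\NP)\S   >
            [2,3] "that" : ((PP\NP)\S)/PP
            [3,4] "gave" : PP
          [4,5] "on" : NP\(PP\NP)
      [5,6] "dog" : ((S/PP)\N)\PP
  [6,7] "some" : PP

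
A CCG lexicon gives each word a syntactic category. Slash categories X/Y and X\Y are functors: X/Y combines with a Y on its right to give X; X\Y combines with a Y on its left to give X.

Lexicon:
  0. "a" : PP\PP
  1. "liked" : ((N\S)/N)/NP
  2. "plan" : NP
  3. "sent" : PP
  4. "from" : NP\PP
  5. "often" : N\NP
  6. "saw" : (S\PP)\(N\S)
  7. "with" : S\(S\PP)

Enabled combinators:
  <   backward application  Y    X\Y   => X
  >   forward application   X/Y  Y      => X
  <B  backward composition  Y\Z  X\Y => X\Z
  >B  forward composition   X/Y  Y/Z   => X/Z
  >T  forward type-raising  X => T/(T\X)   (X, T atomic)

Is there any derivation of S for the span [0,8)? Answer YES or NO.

[0,8] S   <
  [0,7] S\PP   <B
    [0,1] "a" : PP\PP
    [1,7] S\PP   <
      [1,6] N\S   >
        [1,3] (N\S)/N   >
          [1,2] "liked" : ((N\S)/N)/NP
          [2,3] "plan" : NP
        [3,6] N   <
          [3,5] NP   >
            [3,4] NP/(NP\PP)   >T
              [3,4] "sent" : PP
            [4,5] "from" : NP\PP
          [5,6] "often" : N\NP
      [6,7] "saw" : (S\PP)\(N\S)
  [7,8] "with" : S\(S\PP)

YES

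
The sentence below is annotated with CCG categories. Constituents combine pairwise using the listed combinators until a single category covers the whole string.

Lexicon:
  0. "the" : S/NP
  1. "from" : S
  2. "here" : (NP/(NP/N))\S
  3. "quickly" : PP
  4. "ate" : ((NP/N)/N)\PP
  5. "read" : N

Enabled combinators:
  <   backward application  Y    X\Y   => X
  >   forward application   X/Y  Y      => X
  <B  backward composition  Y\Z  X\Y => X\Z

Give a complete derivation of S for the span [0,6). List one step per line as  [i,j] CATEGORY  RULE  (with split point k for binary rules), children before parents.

[0,6] S   >
  [0,1] "the" : S/NP
  [1,6] NP   >
    [1,3] NP/(NP/N)   <
      [1,2] "from" : S
      [2,3] "here" : (NP/(NP/N))\S
    [3,6] NP/N   >
      [3,5] (NP/N)/N   <
        [3,4] "quickly" : PP
        [4,5] "ate" : ((NP/N)/N)\PP
      [5,6] "read" : N

[0,1] S/NP  lex  "the"
[1,2] S  lex  "from"
[2,3] (NP/(NP/N))\S  lex  "here"
[1,3] NP/(NP/N)  <  k=2
[3,4] PP  lex  "quickly"
[4,5] ((NP/N)/N)\PP  lex  "ate"
[3,5] (NP/N)/N  <  k=4
[5,6] N  lex  "read"
[3,6] NP/N  >  k=5
[1,6] NP  >  k=3
[0,6] S  >  k=1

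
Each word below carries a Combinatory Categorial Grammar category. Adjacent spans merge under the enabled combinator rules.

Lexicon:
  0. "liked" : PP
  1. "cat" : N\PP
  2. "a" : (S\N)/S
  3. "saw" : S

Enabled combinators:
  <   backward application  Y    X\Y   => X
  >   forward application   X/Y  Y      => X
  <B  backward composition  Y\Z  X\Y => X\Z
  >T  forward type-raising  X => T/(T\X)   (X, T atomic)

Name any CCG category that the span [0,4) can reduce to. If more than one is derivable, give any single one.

S

[0,4] S   <
  [0,2] N   >
    [0,1] N/(N\PP)   >T
      [0,1] "liked" : PP
    [1,2] "cat" : N\PP
  [2,4] S\N   >
    [2,3] "a" : (S\N)/S
    [3,4] "saw" : S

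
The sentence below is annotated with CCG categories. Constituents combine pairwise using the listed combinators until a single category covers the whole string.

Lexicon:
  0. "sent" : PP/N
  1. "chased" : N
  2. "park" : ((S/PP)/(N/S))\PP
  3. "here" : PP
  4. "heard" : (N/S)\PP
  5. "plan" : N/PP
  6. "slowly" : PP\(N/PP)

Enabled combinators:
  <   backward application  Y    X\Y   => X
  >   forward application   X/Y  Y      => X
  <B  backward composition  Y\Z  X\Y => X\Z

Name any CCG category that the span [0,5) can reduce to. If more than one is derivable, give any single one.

[0,7] S   >
  [0,5] S/PP   >
    [0,3] (S/PP)/(N/S)   <
      [0,2] PP   >
        [0,1] "sent" : PP/N
        [1,2] "chased" : N
      [2,3] "park" : ((S/PP)/(N/S))\PP
    [3,5] N/S   <
      [3,4] "here" : PP
      [4,5] "heard" : (N/S)\PP
  [5,7] PP   <
    [5,6] "plan" : N/PP
    [6,7] "slowly" : PP\(N/PP)

S/PP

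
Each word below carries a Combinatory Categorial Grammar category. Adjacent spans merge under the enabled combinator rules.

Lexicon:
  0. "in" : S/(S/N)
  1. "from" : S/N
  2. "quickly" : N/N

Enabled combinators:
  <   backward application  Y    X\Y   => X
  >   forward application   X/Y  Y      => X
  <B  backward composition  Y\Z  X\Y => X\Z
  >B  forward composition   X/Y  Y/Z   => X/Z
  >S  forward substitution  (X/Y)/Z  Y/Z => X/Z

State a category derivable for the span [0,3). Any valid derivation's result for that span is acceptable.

[0,3] S   >
  [0,1] "in" : S/(S/N)
  [1,3] S/N   >B
    [1,2] "from" : S/N
    [2,3] "quickly" : N/N

S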